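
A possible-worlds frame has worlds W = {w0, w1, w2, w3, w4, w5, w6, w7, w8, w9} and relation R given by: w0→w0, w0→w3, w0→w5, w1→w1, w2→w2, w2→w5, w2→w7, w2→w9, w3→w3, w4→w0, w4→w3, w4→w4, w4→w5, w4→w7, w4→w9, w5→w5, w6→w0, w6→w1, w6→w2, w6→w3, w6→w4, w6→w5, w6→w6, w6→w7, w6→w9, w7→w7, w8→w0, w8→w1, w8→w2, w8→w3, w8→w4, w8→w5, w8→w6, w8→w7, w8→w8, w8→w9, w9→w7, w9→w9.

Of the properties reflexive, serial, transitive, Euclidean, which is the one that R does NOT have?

Euclidean

Reflexive: yes — every world is R-related to itself.
Serial: yes — every world has a successor (e.g. w0 R w0).
Transitive: yes — every two-step R-path is closed by a direct edge.
Euclidean: no — w0 R w3 and w0 R w5, but not w3 R w5.
Only Euclidean fails.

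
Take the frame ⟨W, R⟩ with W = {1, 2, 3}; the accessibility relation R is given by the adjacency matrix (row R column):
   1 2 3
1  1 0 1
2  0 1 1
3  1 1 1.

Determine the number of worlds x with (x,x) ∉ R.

0

R is reflexive; there are no such worlds.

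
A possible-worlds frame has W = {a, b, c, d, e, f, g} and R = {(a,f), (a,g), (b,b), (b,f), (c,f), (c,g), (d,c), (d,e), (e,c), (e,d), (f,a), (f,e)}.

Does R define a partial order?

No

Reflexive: no — a is not related to itself.
Transitive: no — a R f and f R e, but not a R e.
Antisymmetric: no — a R f and f R a with a ≠ f.
So R is not a partial order.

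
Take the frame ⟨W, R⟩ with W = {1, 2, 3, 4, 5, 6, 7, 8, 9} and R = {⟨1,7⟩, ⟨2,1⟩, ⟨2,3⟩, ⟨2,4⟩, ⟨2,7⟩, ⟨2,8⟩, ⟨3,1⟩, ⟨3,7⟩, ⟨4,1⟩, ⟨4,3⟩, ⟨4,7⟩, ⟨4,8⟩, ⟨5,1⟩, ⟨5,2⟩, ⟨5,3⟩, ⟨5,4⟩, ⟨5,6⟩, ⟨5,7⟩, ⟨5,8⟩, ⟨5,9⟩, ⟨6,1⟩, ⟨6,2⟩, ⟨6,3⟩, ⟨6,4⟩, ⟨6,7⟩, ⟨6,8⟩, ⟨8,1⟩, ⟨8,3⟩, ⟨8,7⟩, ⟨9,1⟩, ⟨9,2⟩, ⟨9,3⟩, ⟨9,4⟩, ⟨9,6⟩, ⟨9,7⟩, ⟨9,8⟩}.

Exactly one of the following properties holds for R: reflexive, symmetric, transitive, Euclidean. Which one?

Reflexive: no — 1 is not related to itself.
Symmetric: no — 1 R 7 but not 7 R 1.
Transitive: yes — every two-step R-path is closed by a direct edge.
Euclidean: no — 2 R 1 and 2 R 3, but not 1 R 3.
Only transitive holds.

transitive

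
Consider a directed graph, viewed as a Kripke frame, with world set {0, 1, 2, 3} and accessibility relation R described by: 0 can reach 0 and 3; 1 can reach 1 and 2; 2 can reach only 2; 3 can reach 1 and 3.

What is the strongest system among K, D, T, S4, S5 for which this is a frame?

T

Serial (axiom D): yes — every world has a successor (e.g. 0 R 0).
Reflexive (axiom T): yes — every world is R-related to itself.
Transitive (axiom 4): no — 0 R 3 and 3 R 1, but not 0 R 1.
Euclidean (axiom 5): no — 0 R 3 and 0 R 0, but not 3 R 0.
So F validates K, D, T; S4 would additionally require R to be transitive. The strongest is T.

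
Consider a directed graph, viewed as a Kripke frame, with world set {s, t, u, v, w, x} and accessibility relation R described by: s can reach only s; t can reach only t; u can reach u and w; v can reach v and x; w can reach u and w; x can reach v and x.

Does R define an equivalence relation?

Yes

Reflexive: yes — every world is R-related to itself.
Symmetric: yes — every pair in R has its reverse in R.
Transitive: yes — every two-step R-path is closed by a direct edge.
So R is an equivalence relation.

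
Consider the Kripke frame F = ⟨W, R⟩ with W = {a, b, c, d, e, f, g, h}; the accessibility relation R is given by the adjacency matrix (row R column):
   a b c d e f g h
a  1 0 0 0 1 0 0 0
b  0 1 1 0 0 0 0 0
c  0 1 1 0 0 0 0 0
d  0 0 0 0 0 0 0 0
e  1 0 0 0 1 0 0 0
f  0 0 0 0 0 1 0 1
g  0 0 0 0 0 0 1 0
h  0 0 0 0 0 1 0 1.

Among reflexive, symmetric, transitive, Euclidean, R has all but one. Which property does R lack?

reflexive

Reflexive: no — d is not related to itself.
Symmetric: yes — every pair in R has its reverse in R.
Transitive: yes — every two-step R-path is closed by a direct edge.
Euclidean: yes — any two successors of a common world are R-related.
Only reflexive fails.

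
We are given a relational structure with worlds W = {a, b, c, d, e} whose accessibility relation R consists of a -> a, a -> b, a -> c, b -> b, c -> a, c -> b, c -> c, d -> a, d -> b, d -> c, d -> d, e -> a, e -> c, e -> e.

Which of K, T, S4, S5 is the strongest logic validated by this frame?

T

Reflexive (axiom T): yes — every world is R-related to itself.
Transitive (axiom 4): no — e R a and a R b, but not e R b.
Euclidean (axiom 5): no — a R b and a R c, but not b R c.
So F validates K, T; S4 would additionally require R to be transitive. The strongest is T.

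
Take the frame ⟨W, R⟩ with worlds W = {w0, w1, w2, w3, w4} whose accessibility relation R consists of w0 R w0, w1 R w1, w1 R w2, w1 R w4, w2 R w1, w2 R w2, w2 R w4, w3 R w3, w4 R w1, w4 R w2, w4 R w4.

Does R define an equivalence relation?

Reflexive: yes — every world is R-related to itself.
Symmetric: yes — every pair in R has its reverse in R.
Transitive: yes — every two-step R-path is closed by a direct edge.
So R is an equivalence relation.

Yes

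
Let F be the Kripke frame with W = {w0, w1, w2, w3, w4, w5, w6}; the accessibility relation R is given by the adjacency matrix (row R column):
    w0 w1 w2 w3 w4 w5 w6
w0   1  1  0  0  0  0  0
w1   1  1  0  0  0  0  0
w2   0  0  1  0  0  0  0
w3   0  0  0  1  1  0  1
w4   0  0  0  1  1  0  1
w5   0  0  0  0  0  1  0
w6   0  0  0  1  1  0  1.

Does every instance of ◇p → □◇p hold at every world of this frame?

Axiom 5 corresponds to the accessibility relation being Euclidean.
Euclidean: yes — any two successors of a common world are R-related.

Yes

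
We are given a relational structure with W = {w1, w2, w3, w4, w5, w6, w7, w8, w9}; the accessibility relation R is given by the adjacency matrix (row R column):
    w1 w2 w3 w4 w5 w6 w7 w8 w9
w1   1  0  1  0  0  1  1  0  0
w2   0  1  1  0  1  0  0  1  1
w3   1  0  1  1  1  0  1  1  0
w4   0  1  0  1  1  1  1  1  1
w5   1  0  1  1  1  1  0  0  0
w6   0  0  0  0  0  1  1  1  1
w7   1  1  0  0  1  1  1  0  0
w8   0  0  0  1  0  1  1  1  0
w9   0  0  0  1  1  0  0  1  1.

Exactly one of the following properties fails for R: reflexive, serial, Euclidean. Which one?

Euclidean

Reflexive: yes — every world is R-related to itself.
Serial: yes — every world has a successor (e.g. w1 R w1).
Euclidean: no — w1 R w3 and w1 R w6, but not w3 R w6.
Only Euclidean fails.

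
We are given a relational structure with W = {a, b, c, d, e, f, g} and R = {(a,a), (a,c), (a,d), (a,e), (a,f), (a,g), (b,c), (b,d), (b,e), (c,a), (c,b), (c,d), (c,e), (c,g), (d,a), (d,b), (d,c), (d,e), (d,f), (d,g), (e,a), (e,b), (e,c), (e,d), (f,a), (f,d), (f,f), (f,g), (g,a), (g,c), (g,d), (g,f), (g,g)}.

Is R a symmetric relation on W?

Symmetric: yes — every pair in R has its reverse in R.

Yes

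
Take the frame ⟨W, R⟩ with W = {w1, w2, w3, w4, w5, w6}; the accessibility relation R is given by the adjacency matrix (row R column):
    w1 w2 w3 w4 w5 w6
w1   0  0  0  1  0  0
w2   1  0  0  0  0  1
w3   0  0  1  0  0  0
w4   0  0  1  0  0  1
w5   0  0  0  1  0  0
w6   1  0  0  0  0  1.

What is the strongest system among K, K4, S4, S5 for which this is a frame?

K

Transitive (axiom 4): no — w1 R w4 and w4 R w3, but not w1 R w3.
Reflexive (axiom T): no — w1 is not related to itself.
Euclidean (axiom 5): no — w2 R w1 and w2 R w6, but not w1 R w6.
So F validates K; K4 would additionally require R to be transitive. The strongest is K.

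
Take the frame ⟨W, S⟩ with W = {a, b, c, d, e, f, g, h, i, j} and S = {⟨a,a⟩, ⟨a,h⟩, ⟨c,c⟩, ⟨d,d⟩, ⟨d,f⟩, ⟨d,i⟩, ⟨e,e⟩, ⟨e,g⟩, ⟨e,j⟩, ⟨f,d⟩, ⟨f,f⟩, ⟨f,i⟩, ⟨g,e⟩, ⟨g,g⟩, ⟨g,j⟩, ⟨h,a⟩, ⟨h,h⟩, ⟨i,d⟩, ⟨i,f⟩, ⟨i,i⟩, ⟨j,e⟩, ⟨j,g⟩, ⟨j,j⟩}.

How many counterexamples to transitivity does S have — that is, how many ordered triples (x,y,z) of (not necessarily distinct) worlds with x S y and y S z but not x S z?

0

S is transitive; there are no such tuples.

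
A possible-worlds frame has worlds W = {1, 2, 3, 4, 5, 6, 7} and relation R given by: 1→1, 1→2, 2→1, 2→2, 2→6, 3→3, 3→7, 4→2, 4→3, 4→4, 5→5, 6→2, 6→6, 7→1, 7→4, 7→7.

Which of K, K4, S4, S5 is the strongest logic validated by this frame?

K

Transitive (axiom 4): no — 1 R 2 and 2 R 6, but not 1 R 6.
Reflexive (axiom T): yes — every world is R-related to itself.
Euclidean (axiom 5): no — 2 R 1 and 2 R 6, but not 1 R 6.
So F validates K; K4 would additionally require R to be transitive. The strongest is K.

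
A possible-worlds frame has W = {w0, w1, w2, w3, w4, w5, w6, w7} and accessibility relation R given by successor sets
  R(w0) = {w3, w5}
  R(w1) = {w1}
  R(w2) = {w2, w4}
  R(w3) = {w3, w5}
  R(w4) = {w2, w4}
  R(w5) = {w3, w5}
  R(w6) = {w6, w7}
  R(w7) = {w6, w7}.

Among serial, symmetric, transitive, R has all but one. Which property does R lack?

symmetric

Serial: yes — every world has a successor (e.g. w0 R w3).
Symmetric: no — w0 R w3 but not w3 R w0.
Transitive: yes — every two-step R-path is closed by a direct edge.
Only symmetric fails.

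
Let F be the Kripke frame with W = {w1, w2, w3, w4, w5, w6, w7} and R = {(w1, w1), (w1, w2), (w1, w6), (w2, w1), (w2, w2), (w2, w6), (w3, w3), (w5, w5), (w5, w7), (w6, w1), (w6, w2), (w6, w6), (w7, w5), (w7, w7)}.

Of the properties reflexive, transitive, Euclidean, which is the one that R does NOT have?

Reflexive: no — w4 is not related to itself.
Transitive: yes — every two-step R-path is closed by a direct edge.
Euclidean: yes — any two successors of a common world are R-related.
Only reflexive fails.

reflexive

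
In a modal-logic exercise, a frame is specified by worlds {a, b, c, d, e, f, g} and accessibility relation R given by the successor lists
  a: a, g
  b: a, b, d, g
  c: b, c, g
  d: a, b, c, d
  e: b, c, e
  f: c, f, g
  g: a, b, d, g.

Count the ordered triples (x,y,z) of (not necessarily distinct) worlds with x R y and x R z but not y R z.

20

Enumerating: (b,a,b), (b,a,d), (b,d,g), (c,b,c), (c,g,c), (d,a,b), (d,a,c), (d,a,d), (d,b,c), (d,c,a), (d,c,d), (e,b,c), … and 8 more.
Total: 20.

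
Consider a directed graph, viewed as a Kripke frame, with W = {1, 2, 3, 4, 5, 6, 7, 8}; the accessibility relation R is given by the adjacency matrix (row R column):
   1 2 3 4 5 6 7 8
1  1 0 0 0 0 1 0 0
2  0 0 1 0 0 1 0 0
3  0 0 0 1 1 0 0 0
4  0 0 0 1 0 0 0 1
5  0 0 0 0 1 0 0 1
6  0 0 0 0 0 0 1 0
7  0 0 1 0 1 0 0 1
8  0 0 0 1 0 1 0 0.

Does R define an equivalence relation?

Reflexive: no — 2 is not related to itself.
Symmetric: no — 1 R 6 but not 6 R 1.
Transitive: no — 1 R 6 and 6 R 7, but not 1 R 7.
So R is not an equivalence relation.

No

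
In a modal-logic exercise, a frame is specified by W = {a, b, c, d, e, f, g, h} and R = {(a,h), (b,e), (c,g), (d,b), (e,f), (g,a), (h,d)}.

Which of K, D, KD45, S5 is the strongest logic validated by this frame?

K

Serial (axiom D): no — f has no R-successor.
Euclidean (axiom 5): no — a R h and a R h, but not h R h.
Transitive (axiom 4): no — a R h and h R d, but not a R d.
Reflexive (axiom T): no — a is not related to itself.
So F validates K; D would additionally require R to be serial. The strongest is K.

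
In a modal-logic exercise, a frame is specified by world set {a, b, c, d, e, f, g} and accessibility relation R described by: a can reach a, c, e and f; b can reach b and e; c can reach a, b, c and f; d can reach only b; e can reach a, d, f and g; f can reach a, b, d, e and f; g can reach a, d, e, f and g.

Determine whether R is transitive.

Transitive: no — a R c and c R b, but not a R b.

No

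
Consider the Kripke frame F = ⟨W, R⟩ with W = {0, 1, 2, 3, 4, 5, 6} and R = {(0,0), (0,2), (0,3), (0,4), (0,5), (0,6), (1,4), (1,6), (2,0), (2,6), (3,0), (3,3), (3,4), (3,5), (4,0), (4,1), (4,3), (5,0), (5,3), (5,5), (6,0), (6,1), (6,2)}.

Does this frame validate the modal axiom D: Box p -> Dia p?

Yes

By correspondence theory, D is valid on a frame iff R is serial.
Serial: yes — every world has a successor (e.g. 0 R 0).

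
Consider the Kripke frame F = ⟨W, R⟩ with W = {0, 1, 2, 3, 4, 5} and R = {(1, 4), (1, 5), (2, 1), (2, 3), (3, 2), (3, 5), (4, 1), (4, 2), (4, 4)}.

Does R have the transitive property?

No

Transitive: no — 1 R 4 and 4 R 2, but not 1 R 2.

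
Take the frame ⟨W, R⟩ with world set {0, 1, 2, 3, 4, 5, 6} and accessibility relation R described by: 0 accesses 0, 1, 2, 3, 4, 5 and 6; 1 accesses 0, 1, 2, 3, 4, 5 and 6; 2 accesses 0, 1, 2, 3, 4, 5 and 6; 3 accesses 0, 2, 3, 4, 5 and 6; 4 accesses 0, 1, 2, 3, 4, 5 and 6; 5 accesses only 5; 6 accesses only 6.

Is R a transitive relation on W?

Transitive: no — 3 R 0 and 0 R 1, but not 3 R 1.

No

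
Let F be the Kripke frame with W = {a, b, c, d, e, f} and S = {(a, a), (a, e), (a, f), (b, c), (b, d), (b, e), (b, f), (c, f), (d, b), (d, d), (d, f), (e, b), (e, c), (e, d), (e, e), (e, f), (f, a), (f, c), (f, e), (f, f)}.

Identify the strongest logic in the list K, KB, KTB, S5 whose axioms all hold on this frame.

Symmetric (axiom B): no — a S e but not e S a.
Reflexive (axiom T): no — b is not related to itself.
Euclidean (axiom 5): no — b S c and b S d, but not c S d.
So F validates K; KB would additionally require S to be symmetric. The strongest is K.

K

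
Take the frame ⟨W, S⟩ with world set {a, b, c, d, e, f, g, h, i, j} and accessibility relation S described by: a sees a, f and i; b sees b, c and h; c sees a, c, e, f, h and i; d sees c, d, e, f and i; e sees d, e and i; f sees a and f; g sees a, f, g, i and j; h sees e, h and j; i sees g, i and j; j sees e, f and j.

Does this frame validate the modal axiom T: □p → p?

Yes

The schema T characterises exactly the reflexive frames.
Reflexive: yes — every world is S-related to itself.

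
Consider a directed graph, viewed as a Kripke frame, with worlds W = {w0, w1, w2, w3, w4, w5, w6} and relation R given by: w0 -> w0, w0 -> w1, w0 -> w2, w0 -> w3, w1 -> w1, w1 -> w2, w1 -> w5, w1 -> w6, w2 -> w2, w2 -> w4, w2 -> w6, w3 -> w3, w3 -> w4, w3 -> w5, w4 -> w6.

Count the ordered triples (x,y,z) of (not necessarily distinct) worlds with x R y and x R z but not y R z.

30

Enumerating: (w0,w1,w0), (w0,w1,w3), (w0,w2,w0), (w0,w2,w1), (w0,w2,w3), (w0,w3,w0), (w0,w3,w1), (w0,w3,w2), (w1,w2,w1), (w1,w2,w5), (w1,w5,w1), (w1,w5,w2), … and 18 more.
Total: 30.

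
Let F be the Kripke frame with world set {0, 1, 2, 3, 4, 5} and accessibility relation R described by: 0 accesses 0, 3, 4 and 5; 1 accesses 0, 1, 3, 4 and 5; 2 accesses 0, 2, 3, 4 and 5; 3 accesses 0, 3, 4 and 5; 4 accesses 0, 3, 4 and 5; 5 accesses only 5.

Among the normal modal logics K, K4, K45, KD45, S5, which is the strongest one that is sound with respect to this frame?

K4

Transitive (axiom 4): yes — every two-step R-path is closed by a direct edge.
Euclidean (axiom 5): no — 0 R 5 and 0 R 3, but not 5 R 3.
Serial (axiom D): yes — every world has a successor (e.g. 0 R 0).
Reflexive (axiom T): yes — every world is R-related to itself.
So F validates K, K4; K45 would additionally require R to be Euclidean. The strongest is K4.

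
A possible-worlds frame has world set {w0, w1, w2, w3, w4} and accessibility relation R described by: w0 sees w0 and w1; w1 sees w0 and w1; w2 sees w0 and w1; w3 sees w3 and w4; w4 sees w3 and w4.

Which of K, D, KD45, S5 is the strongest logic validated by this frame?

KD45

Serial (axiom D): yes — every world has a successor (e.g. w0 R w0).
Euclidean (axiom 5): yes — any two successors of a common world are R-related.
Transitive (axiom 4): yes — every two-step R-path is closed by a direct edge.
Reflexive (axiom T): no — w2 is not related to itself.
So F validates K, D, KD45; S5 would additionally require R to be reflexive. The strongest is KD45.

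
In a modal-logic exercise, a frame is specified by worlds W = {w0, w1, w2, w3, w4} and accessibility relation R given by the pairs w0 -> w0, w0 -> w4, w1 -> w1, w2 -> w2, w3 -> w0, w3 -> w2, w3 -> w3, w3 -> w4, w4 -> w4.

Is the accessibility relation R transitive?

Transitive: yes — every two-step R-path is closed by a direct edge.

Yes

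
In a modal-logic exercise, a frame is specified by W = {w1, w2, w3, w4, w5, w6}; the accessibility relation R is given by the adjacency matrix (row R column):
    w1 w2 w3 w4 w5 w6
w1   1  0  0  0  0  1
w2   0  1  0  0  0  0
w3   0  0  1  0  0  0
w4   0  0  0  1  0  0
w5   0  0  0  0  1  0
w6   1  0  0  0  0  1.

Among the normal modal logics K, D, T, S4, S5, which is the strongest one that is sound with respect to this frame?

Serial (axiom D): yes — every world has a successor (e.g. w1 R w1).
Reflexive (axiom T): yes — every world is R-related to itself.
Transitive (axiom 4): yes — every two-step R-path is closed by a direct edge.
Euclidean (axiom 5): yes — any two successors of a common world are R-related.
So F validates K, D, T, S4, S5. The strongest is S5.

S5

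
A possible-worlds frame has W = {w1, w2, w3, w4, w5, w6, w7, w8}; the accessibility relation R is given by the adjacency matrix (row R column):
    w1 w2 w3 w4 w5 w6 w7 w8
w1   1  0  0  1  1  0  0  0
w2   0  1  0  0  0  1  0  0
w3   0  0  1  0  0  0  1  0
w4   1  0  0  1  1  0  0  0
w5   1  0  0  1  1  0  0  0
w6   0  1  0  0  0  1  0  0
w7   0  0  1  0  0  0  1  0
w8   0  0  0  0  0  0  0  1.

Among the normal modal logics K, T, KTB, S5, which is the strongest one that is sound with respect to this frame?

S5

Reflexive (axiom T): yes — every world is R-related to itself.
Symmetric (axiom B): yes — every pair in R has its reverse in R.
Euclidean (axiom 5): yes — any two successors of a common world are R-related.
So F validates K, T, KTB, S5. The strongest is S5.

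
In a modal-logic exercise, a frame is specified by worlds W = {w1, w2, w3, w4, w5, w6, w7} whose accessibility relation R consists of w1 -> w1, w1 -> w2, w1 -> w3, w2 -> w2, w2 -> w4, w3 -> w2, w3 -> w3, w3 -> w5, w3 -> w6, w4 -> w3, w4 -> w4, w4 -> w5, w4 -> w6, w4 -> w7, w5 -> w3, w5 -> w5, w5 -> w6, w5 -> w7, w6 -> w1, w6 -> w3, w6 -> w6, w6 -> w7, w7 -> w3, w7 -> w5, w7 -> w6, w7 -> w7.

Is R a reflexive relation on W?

Yes

Reflexive: yes — every world is R-related to itself.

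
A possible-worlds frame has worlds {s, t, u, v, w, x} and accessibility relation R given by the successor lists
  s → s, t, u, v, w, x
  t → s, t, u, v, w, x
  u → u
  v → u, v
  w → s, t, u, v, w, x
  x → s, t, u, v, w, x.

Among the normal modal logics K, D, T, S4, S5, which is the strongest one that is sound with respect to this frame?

Serial (axiom D): yes — every world has a successor (e.g. s R s).
Reflexive (axiom T): yes — every world is R-related to itself.
Transitive (axiom 4): yes — every two-step R-path is closed by a direct edge.
Euclidean (axiom 5): no — s R u and s R t, but not u R t.
So F validates K, D, T, S4; S5 would additionally require R to be Euclidean. The strongest is S4.

S4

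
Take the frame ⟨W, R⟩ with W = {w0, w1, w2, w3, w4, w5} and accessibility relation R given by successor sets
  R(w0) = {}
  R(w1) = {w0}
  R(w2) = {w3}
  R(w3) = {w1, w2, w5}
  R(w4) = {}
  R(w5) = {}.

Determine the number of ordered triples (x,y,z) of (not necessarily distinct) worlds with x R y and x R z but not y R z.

Enumerating: (w1,w0,w0), (w2,w3,w3), (w3,w1,w1), (w3,w1,w2), (w3,w1,w5), (w3,w2,w1), (w3,w2,w2), (w3,w2,w5), (w3,w5,w1), (w3,w5,w2), (w3,w5,w5).

11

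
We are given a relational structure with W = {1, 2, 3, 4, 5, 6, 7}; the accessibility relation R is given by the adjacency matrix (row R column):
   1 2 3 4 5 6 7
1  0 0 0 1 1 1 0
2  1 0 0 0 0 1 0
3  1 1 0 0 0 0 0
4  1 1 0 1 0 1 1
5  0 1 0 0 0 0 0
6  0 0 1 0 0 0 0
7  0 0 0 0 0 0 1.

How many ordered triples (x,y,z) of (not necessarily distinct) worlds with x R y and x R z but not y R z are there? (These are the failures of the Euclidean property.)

30

Enumerating: (1,4,5), (1,5,4), (1,5,5), (1,5,6), (1,6,4), (1,6,5), (1,6,6), (2,1,1), (2,6,1), (2,6,6), (3,1,1), (3,1,2), … and 18 more.
Total: 30.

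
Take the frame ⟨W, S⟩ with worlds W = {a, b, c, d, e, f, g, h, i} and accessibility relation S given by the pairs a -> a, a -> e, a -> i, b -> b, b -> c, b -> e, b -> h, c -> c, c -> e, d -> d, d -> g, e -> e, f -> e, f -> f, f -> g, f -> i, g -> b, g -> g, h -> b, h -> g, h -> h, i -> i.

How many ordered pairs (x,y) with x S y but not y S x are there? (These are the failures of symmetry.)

11

Enumerating: (a,e), (a,i), (b,c), (b,e), (c,e), (d,g), (f,e), (f,g), (f,i), (g,b), (h,g).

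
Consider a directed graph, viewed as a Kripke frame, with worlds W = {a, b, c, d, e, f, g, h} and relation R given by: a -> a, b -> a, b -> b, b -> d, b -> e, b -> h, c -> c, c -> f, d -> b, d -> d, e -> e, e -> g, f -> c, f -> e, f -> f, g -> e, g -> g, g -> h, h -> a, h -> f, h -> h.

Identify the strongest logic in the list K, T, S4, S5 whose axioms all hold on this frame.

Reflexive (axiom T): yes — every world is R-related to itself.
Transitive (axiom 4): no — b R e and e R g, but not b R g.
Euclidean (axiom 5): no — b R a and b R d, but not a R d.
So F validates K, T; S4 would additionally require R to be transitive. The strongest is T.

T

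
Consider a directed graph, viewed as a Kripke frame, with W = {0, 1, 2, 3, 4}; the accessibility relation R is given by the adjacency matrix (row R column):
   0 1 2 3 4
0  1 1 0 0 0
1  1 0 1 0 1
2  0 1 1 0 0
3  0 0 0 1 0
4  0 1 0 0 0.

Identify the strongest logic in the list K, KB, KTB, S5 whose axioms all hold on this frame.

Symmetric (axiom B): yes — every pair in R has its reverse in R.
Reflexive (axiom T): no — 1 is not related to itself.
Euclidean (axiom 5): no — 1 R 0 and 1 R 2, but not 0 R 2.
So F validates K, KB; KTB would additionally require R to be reflexive. The strongest is KB.

KB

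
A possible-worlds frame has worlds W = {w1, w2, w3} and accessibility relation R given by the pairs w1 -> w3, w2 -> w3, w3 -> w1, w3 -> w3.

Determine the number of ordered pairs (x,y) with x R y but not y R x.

1

Enumerating: (w2,w3).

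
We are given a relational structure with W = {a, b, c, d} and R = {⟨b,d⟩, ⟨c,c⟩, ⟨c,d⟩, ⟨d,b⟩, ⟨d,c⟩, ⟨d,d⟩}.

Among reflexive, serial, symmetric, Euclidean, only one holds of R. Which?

symmetric

Reflexive: no — a is not related to itself.
Serial: no — a has no R-successor.
Symmetric: yes — every pair in R has its reverse in R.
Euclidean: no — d R b and d R c, but not b R c.
Only symmetric holds.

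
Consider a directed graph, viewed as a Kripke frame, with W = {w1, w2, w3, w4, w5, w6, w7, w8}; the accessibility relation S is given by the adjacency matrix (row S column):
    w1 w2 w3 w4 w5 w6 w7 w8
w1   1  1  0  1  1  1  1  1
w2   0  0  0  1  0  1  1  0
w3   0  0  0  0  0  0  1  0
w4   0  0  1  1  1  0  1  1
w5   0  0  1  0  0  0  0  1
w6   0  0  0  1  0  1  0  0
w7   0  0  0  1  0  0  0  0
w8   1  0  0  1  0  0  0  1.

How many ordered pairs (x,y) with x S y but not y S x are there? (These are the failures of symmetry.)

Enumerating: (w1,w2), (w1,w4), (w1,w5), (w1,w6), (w1,w7), (w2,w4), (w2,w6), (w2,w7), (w3,w7), (w4,w3), (w4,w5), (w5,w3), (w5,w8), (w6,w4).

14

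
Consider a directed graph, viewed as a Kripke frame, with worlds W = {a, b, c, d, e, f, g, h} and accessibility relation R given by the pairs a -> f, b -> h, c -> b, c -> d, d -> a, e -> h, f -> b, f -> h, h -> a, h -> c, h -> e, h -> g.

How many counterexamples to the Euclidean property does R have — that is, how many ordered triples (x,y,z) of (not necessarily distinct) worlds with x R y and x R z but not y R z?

27

Enumerating: (a,f,f), (b,h,h), (c,b,b), (c,b,d), (c,d,b), (c,d,d), (d,a,a), (e,h,h), (f,b,b), (f,h,b), (f,h,h), (h,a,a), … and 15 more.
Total: 27.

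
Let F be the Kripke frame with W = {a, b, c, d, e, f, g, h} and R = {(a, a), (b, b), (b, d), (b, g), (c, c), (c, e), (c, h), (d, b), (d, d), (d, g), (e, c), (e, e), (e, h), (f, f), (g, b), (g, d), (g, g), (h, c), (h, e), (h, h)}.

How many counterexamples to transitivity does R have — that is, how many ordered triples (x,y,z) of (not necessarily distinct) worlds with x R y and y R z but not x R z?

0

R is transitive; there are no such tuples.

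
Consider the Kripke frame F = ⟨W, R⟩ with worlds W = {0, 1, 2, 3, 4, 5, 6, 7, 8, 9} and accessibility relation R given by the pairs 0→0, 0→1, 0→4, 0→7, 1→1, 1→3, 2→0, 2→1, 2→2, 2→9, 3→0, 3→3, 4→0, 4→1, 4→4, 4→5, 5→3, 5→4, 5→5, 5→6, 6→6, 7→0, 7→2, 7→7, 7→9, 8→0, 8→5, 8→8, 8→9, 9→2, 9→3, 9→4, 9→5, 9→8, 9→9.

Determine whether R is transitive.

No

Transitive: no — 0 R 1 and 1 R 3, but not 0 R 3.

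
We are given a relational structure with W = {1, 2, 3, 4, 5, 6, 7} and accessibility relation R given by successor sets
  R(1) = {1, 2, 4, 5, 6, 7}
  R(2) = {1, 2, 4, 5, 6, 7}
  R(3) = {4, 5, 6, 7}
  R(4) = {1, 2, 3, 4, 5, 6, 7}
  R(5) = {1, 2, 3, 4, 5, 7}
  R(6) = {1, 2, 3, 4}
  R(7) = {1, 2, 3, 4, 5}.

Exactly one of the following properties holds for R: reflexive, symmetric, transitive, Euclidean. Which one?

Reflexive: no — 3 is not related to itself.
Symmetric: yes — every pair in R has its reverse in R.
Transitive: no — 1 R 4 and 4 R 3, but not 1 R 3.
Euclidean: no — 1 R 5 and 1 R 6, but not 5 R 6.
Only symmetric holds.

symmetric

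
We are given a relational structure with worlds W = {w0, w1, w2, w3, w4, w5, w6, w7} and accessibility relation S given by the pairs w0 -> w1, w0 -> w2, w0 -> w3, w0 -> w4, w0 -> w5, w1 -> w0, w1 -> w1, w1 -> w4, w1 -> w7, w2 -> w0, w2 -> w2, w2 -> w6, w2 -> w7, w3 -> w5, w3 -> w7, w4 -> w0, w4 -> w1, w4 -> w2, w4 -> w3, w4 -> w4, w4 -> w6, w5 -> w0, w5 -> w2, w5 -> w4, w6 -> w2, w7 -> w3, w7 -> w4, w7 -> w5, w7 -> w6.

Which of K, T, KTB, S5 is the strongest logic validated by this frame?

K

Reflexive (axiom T): no — w0 is not related to itself.
Symmetric (axiom B): no — w0 S w3 but not w3 S w0.
Euclidean (axiom 5): no — w0 S w1 and w0 S w2, but not w1 S w2.
So F validates K; T would additionally require S to be reflexive. The strongest is K.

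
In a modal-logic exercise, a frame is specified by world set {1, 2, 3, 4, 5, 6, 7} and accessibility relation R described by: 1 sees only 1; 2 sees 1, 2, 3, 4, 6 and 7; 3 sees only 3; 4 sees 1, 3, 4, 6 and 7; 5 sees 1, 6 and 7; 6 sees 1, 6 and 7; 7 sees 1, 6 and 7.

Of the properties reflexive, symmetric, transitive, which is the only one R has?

transitive

Reflexive: no — 5 is not related to itself.
Symmetric: no — 2 R 1 but not 1 R 2.
Transitive: yes — every two-step R-path is closed by a direct edge.
Only transitive holds.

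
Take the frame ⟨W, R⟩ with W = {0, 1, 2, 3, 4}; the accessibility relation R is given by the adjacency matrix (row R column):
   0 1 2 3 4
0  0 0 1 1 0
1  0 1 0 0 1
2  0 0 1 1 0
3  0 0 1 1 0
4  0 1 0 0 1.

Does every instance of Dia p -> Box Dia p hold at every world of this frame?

Yes

By correspondence theory, 5 is valid on a frame iff R is Euclidean.
Euclidean: yes — any two successors of a common world are R-related.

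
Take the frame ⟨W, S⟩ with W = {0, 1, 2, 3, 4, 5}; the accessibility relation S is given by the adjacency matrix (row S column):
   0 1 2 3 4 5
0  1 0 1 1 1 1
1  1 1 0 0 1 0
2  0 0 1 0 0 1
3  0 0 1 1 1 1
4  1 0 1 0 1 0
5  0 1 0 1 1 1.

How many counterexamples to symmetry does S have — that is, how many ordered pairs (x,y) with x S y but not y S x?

11

Enumerating: (0,2), (0,3), (0,5), (1,0), (1,4), (2,5), (3,2), (3,4), (4,2), (5,1), (5,4).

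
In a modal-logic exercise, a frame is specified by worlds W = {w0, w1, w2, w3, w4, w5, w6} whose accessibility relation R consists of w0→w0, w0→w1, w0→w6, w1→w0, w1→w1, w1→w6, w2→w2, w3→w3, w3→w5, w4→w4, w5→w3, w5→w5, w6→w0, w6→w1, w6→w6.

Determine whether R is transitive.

Transitive: yes — every two-step R-path is closed by a direct edge.

Yes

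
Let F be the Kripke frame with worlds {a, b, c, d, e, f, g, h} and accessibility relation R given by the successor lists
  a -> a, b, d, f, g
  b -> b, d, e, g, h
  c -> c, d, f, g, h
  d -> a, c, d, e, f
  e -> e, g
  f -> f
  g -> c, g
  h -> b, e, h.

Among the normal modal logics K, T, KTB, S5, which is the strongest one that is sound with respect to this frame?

Reflexive (axiom T): yes — every world is R-related to itself.
Symmetric (axiom B): no — a R b but not b R a.
Euclidean (axiom 5): no — a R b and a R f, but not b R f.
So F validates K, T; KTB would additionally require R to be symmetric. The strongest is T.

T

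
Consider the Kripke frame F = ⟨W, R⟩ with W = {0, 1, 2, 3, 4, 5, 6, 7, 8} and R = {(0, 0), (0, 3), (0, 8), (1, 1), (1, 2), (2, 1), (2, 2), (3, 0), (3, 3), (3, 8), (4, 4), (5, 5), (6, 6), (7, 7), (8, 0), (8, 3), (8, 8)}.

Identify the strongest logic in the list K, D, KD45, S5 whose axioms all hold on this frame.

S5

Serial (axiom D): yes — every world has a successor (e.g. 0 R 0).
Euclidean (axiom 5): yes — any two successors of a common world are R-related.
Transitive (axiom 4): yes — every two-step R-path is closed by a direct edge.
Reflexive (axiom T): yes — every world is R-related to itself.
So F validates K, D, KD45, S5. The strongest is S5.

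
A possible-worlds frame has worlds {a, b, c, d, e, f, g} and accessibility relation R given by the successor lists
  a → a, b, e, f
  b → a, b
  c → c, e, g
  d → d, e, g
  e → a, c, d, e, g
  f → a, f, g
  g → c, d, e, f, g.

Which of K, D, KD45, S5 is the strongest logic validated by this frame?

D

Serial (axiom D): yes — every world has a successor (e.g. a R a).
Euclidean (axiom 5): no — a R b and a R e, but not b R e.
Transitive (axiom 4): no — a R e and e R c, but not a R c.
Reflexive (axiom T): yes — every world is R-related to itself.
So F validates K, D; KD45 would additionally require R to be Euclidean and transitive. The strongest is D.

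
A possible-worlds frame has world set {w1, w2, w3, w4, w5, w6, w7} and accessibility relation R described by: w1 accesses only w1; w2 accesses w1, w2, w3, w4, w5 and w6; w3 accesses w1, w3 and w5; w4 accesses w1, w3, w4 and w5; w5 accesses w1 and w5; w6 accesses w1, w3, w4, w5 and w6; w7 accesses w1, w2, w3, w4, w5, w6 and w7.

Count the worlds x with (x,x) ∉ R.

0

R is reflexive; there are no such worlds.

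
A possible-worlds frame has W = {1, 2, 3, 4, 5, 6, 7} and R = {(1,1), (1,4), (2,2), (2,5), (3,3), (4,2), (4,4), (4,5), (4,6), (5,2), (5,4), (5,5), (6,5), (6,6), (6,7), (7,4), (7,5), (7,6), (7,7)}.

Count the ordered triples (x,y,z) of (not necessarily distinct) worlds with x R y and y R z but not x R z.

11

Enumerating: (1,4,2), (1,4,5), (1,4,6), (2,5,4), (4,6,7), (5,4,6), (6,5,2), (6,5,4), (6,7,4), (7,4,2), (7,5,2).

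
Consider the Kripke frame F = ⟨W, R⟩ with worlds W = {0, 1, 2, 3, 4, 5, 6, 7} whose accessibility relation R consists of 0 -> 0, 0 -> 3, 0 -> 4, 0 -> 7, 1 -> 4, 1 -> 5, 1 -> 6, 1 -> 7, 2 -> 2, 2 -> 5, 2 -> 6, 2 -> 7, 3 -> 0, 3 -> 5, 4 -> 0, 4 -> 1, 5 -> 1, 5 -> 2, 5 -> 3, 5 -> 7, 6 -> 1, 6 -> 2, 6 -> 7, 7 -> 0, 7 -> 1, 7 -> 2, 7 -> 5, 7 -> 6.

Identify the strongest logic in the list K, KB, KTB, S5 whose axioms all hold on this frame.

KB

Symmetric (axiom B): yes — every pair in R has its reverse in R.
Reflexive (axiom T): no — 1 is not related to itself.
Euclidean (axiom 5): no — 0 R 3 and 0 R 4, but not 3 R 4.
So F validates K, KB; KTB would additionally require R to be reflexive. The strongest is KB.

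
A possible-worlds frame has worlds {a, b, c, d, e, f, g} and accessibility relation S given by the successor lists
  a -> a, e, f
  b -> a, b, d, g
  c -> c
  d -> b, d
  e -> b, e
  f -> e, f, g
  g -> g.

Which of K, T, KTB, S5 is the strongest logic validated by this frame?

T

Reflexive (axiom T): yes — every world is S-related to itself.
Symmetric (axiom B): no — a S e but not e S a.
Euclidean (axiom 5): no — a S e and a S f, but not e S f.
So F validates K, T; KTB would additionally require S to be symmetric. The strongest is T.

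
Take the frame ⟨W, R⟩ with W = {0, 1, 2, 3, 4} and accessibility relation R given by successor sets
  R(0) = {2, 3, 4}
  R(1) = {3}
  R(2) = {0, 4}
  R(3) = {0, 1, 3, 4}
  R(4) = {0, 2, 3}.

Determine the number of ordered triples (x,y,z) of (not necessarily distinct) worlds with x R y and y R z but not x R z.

Enumerating: (0,2,0), (0,3,0), (0,3,1), (0,4,0), (1,3,0), (1,3,1), (1,3,4), (2,0,2), (2,0,3), (2,4,2), (2,4,3), (3,0,2), (3,4,2), (4,0,4), (4,2,4), (4,3,1), (4,3,4).

17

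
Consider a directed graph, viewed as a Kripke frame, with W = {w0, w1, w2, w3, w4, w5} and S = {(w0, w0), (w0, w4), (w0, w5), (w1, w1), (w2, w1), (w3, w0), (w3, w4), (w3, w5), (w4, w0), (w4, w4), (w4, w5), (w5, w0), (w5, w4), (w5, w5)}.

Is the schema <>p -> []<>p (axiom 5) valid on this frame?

Yes

By correspondence theory, 5 is valid on a frame iff S is Euclidean.
Euclidean: yes — any two successors of a common world are S-related.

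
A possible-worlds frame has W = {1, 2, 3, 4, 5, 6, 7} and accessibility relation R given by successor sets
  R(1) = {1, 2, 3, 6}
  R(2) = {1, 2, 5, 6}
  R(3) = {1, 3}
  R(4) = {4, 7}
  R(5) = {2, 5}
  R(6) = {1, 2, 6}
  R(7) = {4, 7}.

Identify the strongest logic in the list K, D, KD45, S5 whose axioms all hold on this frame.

D

Serial (axiom D): yes — every world has a successor (e.g. 1 R 1).
Euclidean (axiom 5): no — 1 R 2 and 1 R 3, but not 2 R 3.
Transitive (axiom 4): no — 1 R 2 and 2 R 5, but not 1 R 5.
Reflexive (axiom T): yes — every world is R-related to itself.
So F validates K, D; KD45 would additionally require R to be Euclidean and transitive. The strongest is D.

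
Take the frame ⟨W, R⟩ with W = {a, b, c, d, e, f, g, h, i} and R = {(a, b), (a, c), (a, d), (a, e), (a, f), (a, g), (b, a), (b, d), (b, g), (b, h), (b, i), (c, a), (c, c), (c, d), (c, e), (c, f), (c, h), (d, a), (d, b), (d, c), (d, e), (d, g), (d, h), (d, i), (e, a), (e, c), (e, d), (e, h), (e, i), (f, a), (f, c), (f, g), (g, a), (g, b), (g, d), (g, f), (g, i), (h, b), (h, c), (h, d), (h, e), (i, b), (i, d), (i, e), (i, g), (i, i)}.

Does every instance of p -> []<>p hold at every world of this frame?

The schema B characterises exactly the symmetric frames.
Symmetric: yes — every pair in R has its reverse in R.

Yes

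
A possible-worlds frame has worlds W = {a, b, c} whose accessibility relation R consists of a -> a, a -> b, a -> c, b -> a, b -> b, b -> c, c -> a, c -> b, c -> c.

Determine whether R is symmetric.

Yes

Symmetric: yes — every pair in R has its reverse in R.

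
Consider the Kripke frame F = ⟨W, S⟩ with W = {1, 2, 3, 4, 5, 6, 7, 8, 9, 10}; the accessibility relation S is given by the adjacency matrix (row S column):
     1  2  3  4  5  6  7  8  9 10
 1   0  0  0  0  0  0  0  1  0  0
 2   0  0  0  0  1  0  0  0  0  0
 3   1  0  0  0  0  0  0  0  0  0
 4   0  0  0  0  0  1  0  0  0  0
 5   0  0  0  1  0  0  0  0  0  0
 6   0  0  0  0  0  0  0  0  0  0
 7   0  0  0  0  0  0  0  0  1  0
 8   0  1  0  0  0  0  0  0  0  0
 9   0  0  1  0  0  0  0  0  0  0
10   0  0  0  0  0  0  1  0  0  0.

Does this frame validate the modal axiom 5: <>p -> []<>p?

No

By correspondence theory, 5 is valid on a frame iff S is Euclidean.
Euclidean: no — 1 S 8 and 1 S 8, but not 8 S 8.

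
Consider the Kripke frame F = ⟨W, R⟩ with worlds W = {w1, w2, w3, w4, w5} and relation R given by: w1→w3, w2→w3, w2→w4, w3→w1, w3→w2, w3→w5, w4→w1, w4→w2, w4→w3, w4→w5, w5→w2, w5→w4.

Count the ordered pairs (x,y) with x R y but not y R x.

Enumerating: (w3,w5), (w4,w1), (w4,w3), (w5,w2).

4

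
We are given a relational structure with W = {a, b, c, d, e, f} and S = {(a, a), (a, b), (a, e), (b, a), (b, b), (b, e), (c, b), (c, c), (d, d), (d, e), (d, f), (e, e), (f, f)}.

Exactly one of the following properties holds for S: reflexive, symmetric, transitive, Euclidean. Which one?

reflexive

Reflexive: yes — every world is S-related to itself.
Symmetric: no — a S e but not e S a.
Transitive: no — c S b and b S a, but not c S a.
Euclidean: no — a S e and a S b, but not e S b.
Only reflexive holds.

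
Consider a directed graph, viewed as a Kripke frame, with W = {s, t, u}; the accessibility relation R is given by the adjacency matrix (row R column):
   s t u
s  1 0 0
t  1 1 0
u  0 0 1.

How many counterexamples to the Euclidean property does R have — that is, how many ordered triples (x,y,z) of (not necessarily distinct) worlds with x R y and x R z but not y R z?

1

Enumerating: (t,s,t).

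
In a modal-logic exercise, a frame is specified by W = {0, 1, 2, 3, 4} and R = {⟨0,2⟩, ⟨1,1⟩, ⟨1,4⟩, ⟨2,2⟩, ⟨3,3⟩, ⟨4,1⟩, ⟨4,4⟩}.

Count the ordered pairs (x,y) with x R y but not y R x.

Enumerating: (0,2).

1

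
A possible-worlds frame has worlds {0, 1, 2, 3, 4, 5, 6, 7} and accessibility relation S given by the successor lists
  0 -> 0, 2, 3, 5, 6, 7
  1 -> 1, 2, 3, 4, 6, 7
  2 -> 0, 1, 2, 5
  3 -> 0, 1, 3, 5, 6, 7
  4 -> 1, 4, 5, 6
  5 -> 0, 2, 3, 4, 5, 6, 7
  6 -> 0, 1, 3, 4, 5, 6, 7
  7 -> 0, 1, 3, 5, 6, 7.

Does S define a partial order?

No

Reflexive: yes — every world is S-related to itself.
Transitive: no — 0 S 2 and 2 S 1, but not 0 S 1.
Antisymmetric: no — 0 S 2 and 2 S 0 with 0 ≠ 2.
So S is not a partial order.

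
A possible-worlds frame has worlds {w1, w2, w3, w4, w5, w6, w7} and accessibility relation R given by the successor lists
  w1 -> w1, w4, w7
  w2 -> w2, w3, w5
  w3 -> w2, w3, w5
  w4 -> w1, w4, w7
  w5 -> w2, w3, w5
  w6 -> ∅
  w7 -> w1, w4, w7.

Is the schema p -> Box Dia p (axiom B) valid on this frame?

Yes

Axiom B corresponds to the accessibility relation being symmetric.
Symmetric: yes — every pair in R has its reverse in R.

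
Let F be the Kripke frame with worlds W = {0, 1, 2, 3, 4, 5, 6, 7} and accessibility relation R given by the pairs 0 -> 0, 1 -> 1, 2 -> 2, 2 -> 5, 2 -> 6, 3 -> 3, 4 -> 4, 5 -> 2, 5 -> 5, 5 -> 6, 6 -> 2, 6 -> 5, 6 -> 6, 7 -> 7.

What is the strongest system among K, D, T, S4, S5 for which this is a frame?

S5

Serial (axiom D): yes — every world has a successor (e.g. 0 R 0).
Reflexive (axiom T): yes — every world is R-related to itself.
Transitive (axiom 4): yes — every two-step R-path is closed by a direct edge.
Euclidean (axiom 5): yes — any two successors of a common world are R-related.
So F validates K, D, T, S4, S5. The strongest is S5.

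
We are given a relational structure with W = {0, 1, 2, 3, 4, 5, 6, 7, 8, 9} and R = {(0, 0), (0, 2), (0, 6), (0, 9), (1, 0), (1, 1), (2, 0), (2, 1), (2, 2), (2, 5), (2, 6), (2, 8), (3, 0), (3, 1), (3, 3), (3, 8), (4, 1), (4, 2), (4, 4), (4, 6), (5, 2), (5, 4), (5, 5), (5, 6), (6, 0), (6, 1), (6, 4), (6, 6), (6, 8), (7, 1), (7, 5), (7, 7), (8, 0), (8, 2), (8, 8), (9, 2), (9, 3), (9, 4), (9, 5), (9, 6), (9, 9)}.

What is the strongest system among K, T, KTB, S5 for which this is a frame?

T

Reflexive (axiom T): yes — every world is R-related to itself.
Symmetric (axiom B): no — 0 R 9 but not 9 R 0.
Euclidean (axiom 5): no — 0 R 2 and 0 R 9, but not 2 R 9.
So F validates K, T; KTB would additionally require R to be symmetric. The strongest is T.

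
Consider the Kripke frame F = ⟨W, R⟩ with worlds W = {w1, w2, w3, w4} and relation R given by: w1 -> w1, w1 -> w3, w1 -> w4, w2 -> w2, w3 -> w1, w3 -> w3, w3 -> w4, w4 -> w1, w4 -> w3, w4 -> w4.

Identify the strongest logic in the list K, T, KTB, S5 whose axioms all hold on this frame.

Reflexive (axiom T): yes — every world is R-related to itself.
Symmetric (axiom B): yes — every pair in R has its reverse in R.
Euclidean (axiom 5): yes — any two successors of a common world are R-related.
So F validates K, T, KTB, S5. The strongest is S5.

S5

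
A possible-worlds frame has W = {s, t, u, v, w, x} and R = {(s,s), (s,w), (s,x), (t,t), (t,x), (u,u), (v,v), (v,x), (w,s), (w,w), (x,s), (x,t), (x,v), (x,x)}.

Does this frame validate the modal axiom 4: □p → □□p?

No

Axiom 4 corresponds to the accessibility relation being transitive.
Transitive: no — s R x and x R t, but not s R t.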